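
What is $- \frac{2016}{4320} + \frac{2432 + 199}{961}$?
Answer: $\frac{32738}{14415} \approx 2.2711$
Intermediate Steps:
$- \frac{2016}{4320} + \frac{2432 + 199}{961} = \left(-2016\right) \frac{1}{4320} + 2631 \cdot \frac{1}{961} = - \frac{7}{15} + \frac{2631}{961} = \frac{32738}{14415}$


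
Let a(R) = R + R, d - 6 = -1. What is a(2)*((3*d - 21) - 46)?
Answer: -208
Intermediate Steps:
d = 5 (d = 6 - 1 = 5)
a(R) = 2*R
a(2)*((3*d - 21) - 46) = (2*2)*((3*5 - 21) - 46) = 4*((15 - 21) - 46) = 4*(-6 - 46) = 4*(-52) = -208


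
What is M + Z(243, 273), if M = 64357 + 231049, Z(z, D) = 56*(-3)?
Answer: 295238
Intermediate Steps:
Z(z, D) = -168
M = 295406
M + Z(243, 273) = 295406 - 168 = 295238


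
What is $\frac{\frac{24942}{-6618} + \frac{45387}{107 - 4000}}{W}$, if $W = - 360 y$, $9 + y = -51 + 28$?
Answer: $- \frac{33122531}{24733319040} \approx -0.0013392$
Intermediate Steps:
$y = -32$ ($y = -9 + \left(-51 + 28\right) = -9 - 23 = -32$)
$W = 11520$ ($W = \left(-360\right) \left(-32\right) = 11520$)
$\frac{\frac{24942}{-6618} + \frac{45387}{107 - 4000}}{W} = \frac{\frac{24942}{-6618} + \frac{45387}{107 - 4000}}{11520} = \left(24942 \left(- \frac{1}{6618}\right) + \frac{45387}{107 - 4000}\right) \frac{1}{11520} = \left(- \frac{4157}{1103} + \frac{45387}{-3893}\right) \frac{1}{11520} = \left(- \frac{4157}{1103} + 45387 \left(- \frac{1}{3893}\right)\right) \frac{1}{11520} = \left(- \frac{4157}{1103} - \frac{45387}{3893}\right) \frac{1}{11520} = \left(- \frac{66245062}{4293979}\right) \frac{1}{11520} = - \frac{33122531}{24733319040}$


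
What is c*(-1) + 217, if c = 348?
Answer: -131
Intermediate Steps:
c*(-1) + 217 = 348*(-1) + 217 = -348 + 217 = -131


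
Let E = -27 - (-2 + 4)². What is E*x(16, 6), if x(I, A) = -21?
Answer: 651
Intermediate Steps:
E = -31 (E = -27 - 1*2² = -27 - 1*4 = -27 - 4 = -31)
E*x(16, 6) = -31*(-21) = 651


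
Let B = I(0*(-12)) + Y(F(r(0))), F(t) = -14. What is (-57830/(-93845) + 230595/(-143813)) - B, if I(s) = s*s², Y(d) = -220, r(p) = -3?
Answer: 591165066943/2699226197 ≈ 219.01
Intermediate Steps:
I(s) = s³
B = -220 (B = (0*(-12))³ - 220 = 0³ - 220 = 0 - 220 = -220)
(-57830/(-93845) + 230595/(-143813)) - B = (-57830/(-93845) + 230595/(-143813)) - 1*(-220) = (-57830*(-1/93845) + 230595*(-1/143813)) + 220 = (11566/18769 - 230595/143813) + 220 = -2664696397/2699226197 + 220 = 591165066943/2699226197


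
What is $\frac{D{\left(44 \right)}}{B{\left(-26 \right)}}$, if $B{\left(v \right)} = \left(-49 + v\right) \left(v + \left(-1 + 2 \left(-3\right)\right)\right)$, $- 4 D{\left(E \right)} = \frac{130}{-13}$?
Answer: $\frac{1}{990} \approx 0.0010101$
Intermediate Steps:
$D{\left(E \right)} = \frac{5}{2}$ ($D{\left(E \right)} = - \frac{130 \frac{1}{-13}}{4} = - \frac{130 \left(- \frac{1}{13}\right)}{4} = \left(- \frac{1}{4}\right) \left(-10\right) = \frac{5}{2}$)
$B{\left(v \right)} = \left(-49 + v\right) \left(-7 + v\right)$ ($B{\left(v \right)} = \left(-49 + v\right) \left(v - 7\right) = \left(-49 + v\right) \left(-7 + v\right)$)
$\frac{D{\left(44 \right)}}{B{\left(-26 \right)}} = \frac{5}{2 \left(343 + \left(-26\right)^{2} - -1456\right)} = \frac{5}{2 \left(343 + 676 + 1456\right)} = \frac{5}{2 \cdot 2475} = \frac{5}{2} \cdot \frac{1}{2475} = \frac{1}{990}$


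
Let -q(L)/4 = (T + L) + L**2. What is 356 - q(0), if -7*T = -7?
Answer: 360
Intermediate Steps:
T = 1 (T = -1/7*(-7) = 1)
q(L) = -4 - 4*L - 4*L**2 (q(L) = -4*((1 + L) + L**2) = -4*(1 + L + L**2) = -4 - 4*L - 4*L**2)
356 - q(0) = 356 - (-4 - 4*0 - 4*0**2) = 356 - (-4 + 0 - 4*0) = 356 - (-4 + 0 + 0) = 356 - 1*(-4) = 356 + 4 = 360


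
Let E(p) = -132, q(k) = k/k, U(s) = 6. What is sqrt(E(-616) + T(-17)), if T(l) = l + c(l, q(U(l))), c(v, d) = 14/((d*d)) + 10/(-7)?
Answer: I*sqrt(6685)/7 ≈ 11.68*I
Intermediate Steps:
q(k) = 1
c(v, d) = -10/7 + 14/d**2 (c(v, d) = 14/(d**2) + 10*(-1/7) = 14/d**2 - 10/7 = -10/7 + 14/d**2)
T(l) = 88/7 + l (T(l) = l + (-10/7 + 14/1**2) = l + (-10/7 + 14*1) = l + (-10/7 + 14) = l + 88/7 = 88/7 + l)
sqrt(E(-616) + T(-17)) = sqrt(-132 + (88/7 - 17)) = sqrt(-132 - 31/7) = sqrt(-955/7) = I*sqrt(6685)/7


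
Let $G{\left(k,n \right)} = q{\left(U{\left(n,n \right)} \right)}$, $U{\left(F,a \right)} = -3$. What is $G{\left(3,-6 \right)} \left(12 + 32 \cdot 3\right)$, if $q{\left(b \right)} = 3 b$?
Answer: $-972$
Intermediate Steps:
$G{\left(k,n \right)} = -9$ ($G{\left(k,n \right)} = 3 \left(-3\right) = -9$)
$G{\left(3,-6 \right)} \left(12 + 32 \cdot 3\right) = - 9 \left(12 + 32 \cdot 3\right) = - 9 \left(12 + 96\right) = \left(-9\right) 108 = -972$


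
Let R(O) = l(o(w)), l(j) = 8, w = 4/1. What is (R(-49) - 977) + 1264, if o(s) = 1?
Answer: 295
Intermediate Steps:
w = 4 (w = 4*1 = 4)
R(O) = 8
(R(-49) - 977) + 1264 = (8 - 977) + 1264 = -969 + 1264 = 295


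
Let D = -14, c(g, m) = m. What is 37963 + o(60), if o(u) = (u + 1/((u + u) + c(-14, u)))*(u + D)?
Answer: 3665093/90 ≈ 40723.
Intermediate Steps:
o(u) = (-14 + u)*(u + 1/(3*u)) (o(u) = (u + 1/((u + u) + u))*(u - 14) = (u + 1/(2*u + u))*(-14 + u) = (u + 1/(3*u))*(-14 + u) = (-14 + u)*(u + 1/(3*u)))
37963 + o(60) = 37963 + (1/3 + 60**2 - 14*60 - 14/3/60) = 37963 + (1/3 + 3600 - 840 - 14/3*1/60) = 37963 + (1/3 + 3600 - 840 - 7/90) = 37963 + 248423/90 = 3665093/90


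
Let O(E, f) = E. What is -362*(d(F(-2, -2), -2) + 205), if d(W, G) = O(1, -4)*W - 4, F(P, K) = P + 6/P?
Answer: -70952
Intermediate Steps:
d(W, G) = -4 + W (d(W, G) = 1*W - 4 = W - 4 = -4 + W)
-362*(d(F(-2, -2), -2) + 205) = -362*((-4 + (-2 + 6/(-2))) + 205) = -362*((-4 + (-2 + 6*(-1/2))) + 205) = -362*((-4 + (-2 - 3)) + 205) = -362*((-4 - 5) + 205) = -362*(-9 + 205) = -362*196 = -70952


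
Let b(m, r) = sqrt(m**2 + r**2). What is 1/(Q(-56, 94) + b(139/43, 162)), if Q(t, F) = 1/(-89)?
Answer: 164561/384520800468 + 340603*sqrt(48544477)/384520800468 ≈ 0.0061720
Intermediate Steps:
Q(t, F) = -1/89
1/(Q(-56, 94) + b(139/43, 162)) = 1/(-1/89 + sqrt((139/43)**2 + 162**2)) = 1/(-1/89 + sqrt((139*(1/43))**2 + 26244)) = 1/(-1/89 + sqrt((139/43)**2 + 26244)) = 1/(-1/89 + sqrt(19321/1849 + 26244)) = 1/(-1/89 + sqrt(48544477/1849)) = 1/(-1/89 + sqrt(48544477)/43)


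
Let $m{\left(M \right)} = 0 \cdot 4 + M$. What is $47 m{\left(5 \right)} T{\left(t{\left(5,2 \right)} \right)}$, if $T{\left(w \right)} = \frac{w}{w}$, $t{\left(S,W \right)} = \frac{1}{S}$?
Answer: $235$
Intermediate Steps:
$m{\left(M \right)} = M$ ($m{\left(M \right)} = 0 + M = M$)
$T{\left(w \right)} = 1$
$47 m{\left(5 \right)} T{\left(t{\left(5,2 \right)} \right)} = 47 \cdot 5 \cdot 1 = 235 \cdot 1 = 235$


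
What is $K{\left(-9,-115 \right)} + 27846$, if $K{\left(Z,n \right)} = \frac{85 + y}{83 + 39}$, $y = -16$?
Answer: $\frac{3397281}{122} \approx 27847.0$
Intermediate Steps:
$K{\left(Z,n \right)} = \frac{69}{122}$ ($K{\left(Z,n \right)} = \frac{85 - 16}{83 + 39} = \frac{69}{122}$)
$K{\left(-9,-115 \right)} + 27846 = \frac{69}{122} + 27846 = \frac{3397281}{122}$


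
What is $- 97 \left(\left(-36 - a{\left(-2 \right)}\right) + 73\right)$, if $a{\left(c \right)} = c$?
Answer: $-3783$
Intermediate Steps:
$- 97 \left(\left(-36 - a{\left(-2 \right)}\right) + 73\right) = - 97 \left(\left(-36 - -2\right) + 73\right) = - 97 \left(\left(-36 + 2\right) + 73\right) = - 97 \left(-34 + 73\right) = \left(-97\right) 39 = -3783$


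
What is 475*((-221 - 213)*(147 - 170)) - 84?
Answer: 4741366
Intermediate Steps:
475*((-221 - 213)*(147 - 170)) - 84 = 475*(-434*(-23)) - 84 = 475*9982 - 84 = 4741450 - 84 = 4741366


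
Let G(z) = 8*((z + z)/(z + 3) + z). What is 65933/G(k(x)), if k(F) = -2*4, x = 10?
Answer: -329665/192 ≈ -1717.0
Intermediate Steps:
k(F) = -8
G(z) = 8*z + 16*z/(3 + z) (G(z) = 8*((2*z)/(3 + z) + z) = 8*(2*z/(3 + z) + z) = 8*(z + 2*z/(3 + z)) = 8*z + 16*z/(3 + z))
65933/G(k(x)) = 65933/((8*(-8)*(5 - 8)/(3 - 8))) = 65933/((8*(-8)*(-3)/(-5))) = 65933/((8*(-8)*(-⅕)*(-3))) = 65933/(-192/5) = 65933*(-5/192) = -329665/192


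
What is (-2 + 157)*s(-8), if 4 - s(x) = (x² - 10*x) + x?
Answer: -20460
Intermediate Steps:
s(x) = 4 - x² + 9*x (s(x) = 4 - ((x² - 10*x) + x) = 4 - (x² - 9*x) = 4 + (-x² + 9*x) = 4 - x² + 9*x)
(-2 + 157)*s(-8) = (-2 + 157)*(4 - 1*(-8)² + 9*(-8)) = 155*(4 - 1*64 - 72) = 155*(4 - 64 - 72) = 155*(-132) = -20460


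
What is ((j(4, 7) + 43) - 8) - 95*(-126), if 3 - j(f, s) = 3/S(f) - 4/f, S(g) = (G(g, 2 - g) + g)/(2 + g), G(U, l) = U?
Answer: 48027/4 ≈ 12007.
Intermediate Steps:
S(g) = 2*g/(2 + g) (S(g) = (g + g)/(2 + g) = (2*g)/(2 + g) = 2*g/(2 + g))
j(f, s) = 3 + 4/f - 3*(2 + f)/(2*f) (j(f, s) = 3 - (3/((2*f/(2 + f))) - 4/f) = 3 - (3*((2 + f)/(2*f)) - 4/f) = 3 - (3*(2 + f)/(2*f) - 4/f) = 3 - (-4/f + 3*(2 + f)/(2*f)) = 3 + (4/f - 3*(2 + f)/(2*f)) = 3 + 4/f - 3*(2 + f)/(2*f))
((j(4, 7) + 43) - 8) - 95*(-126) = (((3/2 + 1/4) + 43) - 8) - 95*(-126) = (((3/2 + ¼) + 43) - 8) + 11970 = ((7/4 + 43) - 8) + 11970 = (179/4 - 8) + 11970 = 147/4 + 11970 = 48027/4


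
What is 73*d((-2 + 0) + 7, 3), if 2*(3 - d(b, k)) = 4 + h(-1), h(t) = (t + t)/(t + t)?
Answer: 73/2 ≈ 36.500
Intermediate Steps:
h(t) = 1 (h(t) = (2*t)/((2*t)) = (2*t)*(1/(2*t)) = 1)
d(b, k) = ½ (d(b, k) = 3 - (4 + 1)/2 = 3 - ½*5 = 3 - 5/2 = ½)
73*d((-2 + 0) + 7, 3) = 73*(½) = 73/2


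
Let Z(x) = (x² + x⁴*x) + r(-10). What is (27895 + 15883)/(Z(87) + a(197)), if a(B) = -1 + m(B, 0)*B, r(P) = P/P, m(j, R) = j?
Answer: 43778/4984255585 ≈ 8.7833e-6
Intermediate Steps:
r(P) = 1
a(B) = -1 + B² (a(B) = -1 + B*B = -1 + B²)
Z(x) = 1 + x² + x⁵ (Z(x) = (x² + x⁴*x) + 1 = (x² + x⁵) + 1 = 1 + x² + x⁵)
(27895 + 15883)/(Z(87) + a(197)) = (27895 + 15883)/((1 + 87² + 87⁵) + (-1 + 197²)) = 43778/((1 + 7569 + 4984209207) + (-1 + 38809)) = 43778/(4984216777 + 38808) = 43778/4984255585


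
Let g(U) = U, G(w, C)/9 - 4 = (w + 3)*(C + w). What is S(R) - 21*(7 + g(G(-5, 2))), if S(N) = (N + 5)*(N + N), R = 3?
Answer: -1989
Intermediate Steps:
G(w, C) = 36 + 9*(3 + w)*(C + w) (G(w, C) = 36 + 9*((w + 3)*(C + w)) = 36 + 9*((3 + w)*(C + w)) = 36 + 9*(3 + w)*(C + w))
S(N) = 2*N*(5 + N) (S(N) = (5 + N)*(2*N) = 2*N*(5 + N))
S(R) - 21*(7 + g(G(-5, 2))) = 2*3*(5 + 3) - 21*(7 + (36 + 9*(-5)**2 + 27*2 + 27*(-5) + 9*2*(-5))) = 2*3*8 - 21*(7 + (36 + 9*25 + 54 - 135 - 90)) = 48 - 21*(7 + (36 + 225 + 54 - 135 - 90)) = 48 - 21*(7 + 90) = 48 - 21*97 = 48 - 2037 = -1989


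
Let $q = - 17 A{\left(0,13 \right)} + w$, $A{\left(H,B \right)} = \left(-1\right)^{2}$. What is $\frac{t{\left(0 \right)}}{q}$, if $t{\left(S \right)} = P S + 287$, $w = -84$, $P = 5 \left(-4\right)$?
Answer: $- \frac{287}{101} \approx -2.8416$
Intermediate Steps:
$A{\left(H,B \right)} = 1$
$P = -20$
$q = -101$ ($q = \left(-17\right) 1 - 84 = -17 - 84 = -101$)
$t{\left(S \right)} = 287 - 20 S$ ($t{\left(S \right)} = - 20 S + 287 = 287 - 20 S$)
$\frac{t{\left(0 \right)}}{q} = \frac{287 - 0}{-101} = \left(287 + 0\right) \left(- \frac{1}{101}\right) = 287 \left(- \frac{1}{101}\right) = - \frac{287}{101}$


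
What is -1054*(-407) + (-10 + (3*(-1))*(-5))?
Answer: 428983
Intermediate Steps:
-1054*(-407) + (-10 + (3*(-1))*(-5)) = 428978 + (-10 - 3*(-5)) = 428978 + (-10 + 15) = 428978 + 5 = 428983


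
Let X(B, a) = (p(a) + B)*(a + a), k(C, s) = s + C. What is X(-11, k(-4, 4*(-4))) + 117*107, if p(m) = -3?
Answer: 13079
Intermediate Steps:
k(C, s) = C + s
X(B, a) = 2*a*(-3 + B) (X(B, a) = (-3 + B)*(a + a) = (-3 + B)*(2*a) = 2*a*(-3 + B))
X(-11, k(-4, 4*(-4))) + 117*107 = 2*(-4 + 4*(-4))*(-3 - 11) + 117*107 = 2*(-4 - 16)*(-14) + 12519 = 2*(-20)*(-14) + 12519 = 560 + 12519 = 13079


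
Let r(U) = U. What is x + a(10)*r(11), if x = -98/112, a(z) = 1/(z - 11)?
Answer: -95/8 ≈ -11.875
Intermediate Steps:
a(z) = 1/(-11 + z)
x = -7/8 (x = -98*1/112 = -7/8 ≈ -0.87500)
x + a(10)*r(11) = -7/8 + 11/(-11 + 10) = -7/8 + 11/(-1) = -7/8 - 1*11 = -7/8 - 11 = -95/8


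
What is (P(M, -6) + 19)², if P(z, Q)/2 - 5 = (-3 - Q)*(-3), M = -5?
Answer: 121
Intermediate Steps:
P(z, Q) = 28 + 6*Q (P(z, Q) = 10 + 2*((-3 - Q)*(-3)) = 10 + 2*(9 + 3*Q) = 10 + (18 + 6*Q) = 28 + 6*Q)
(P(M, -6) + 19)² = ((28 + 6*(-6)) + 19)² = ((28 - 36) + 19)² = (-8 + 19)² = 11² = 121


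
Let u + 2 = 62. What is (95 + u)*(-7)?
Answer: -1085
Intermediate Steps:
u = 60 (u = -2 + 62 = 60)
(95 + u)*(-7) = (95 + 60)*(-7) = 155*(-7) = -1085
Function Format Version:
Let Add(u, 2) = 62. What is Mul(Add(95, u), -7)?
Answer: -1085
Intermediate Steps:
u = 60 (u = Add(-2, 62) = 60)
Mul(Add(95, u), -7) = Mul(Add(95, 60), -7) = Mul(155, -7) = -1085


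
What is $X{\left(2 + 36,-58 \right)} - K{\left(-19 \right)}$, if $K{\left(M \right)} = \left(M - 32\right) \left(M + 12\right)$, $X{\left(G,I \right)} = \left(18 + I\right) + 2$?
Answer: $-395$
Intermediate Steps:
$X{\left(G,I \right)} = 20 + I$
$K{\left(M \right)} = \left(-32 + M\right) \left(12 + M\right)$
$X{\left(2 + 36,-58 \right)} - K{\left(-19 \right)} = \left(20 - 58\right) - \left(-384 + \left(-19\right)^{2} - -380\right) = -38 - \left(-384 + 361 + 380\right) = -38 - 357 = -395$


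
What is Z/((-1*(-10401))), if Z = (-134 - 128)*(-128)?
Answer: 33536/10401 ≈ 3.2243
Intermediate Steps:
Z = 33536 (Z = -262*(-128) = 33536)
Z/((-1*(-10401))) = 33536/((-1*(-10401))) = 33536/10401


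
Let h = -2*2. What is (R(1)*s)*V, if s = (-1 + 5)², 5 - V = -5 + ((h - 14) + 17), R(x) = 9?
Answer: 1584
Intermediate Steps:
h = -4
V = 11 (V = 5 - (-5 + ((-4 - 14) + 17)) = 5 - (-5 + (-18 + 17)) = 5 - (-5 - 1) = 5 - 1*(-6) = 5 + 6 = 11)
s = 16 (s = 4² = 16)
(R(1)*s)*V = (9*16)*11 = 144*11 = 1584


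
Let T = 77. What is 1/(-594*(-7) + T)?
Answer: 1/4235 ≈ 0.00023613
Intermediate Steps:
1/(-594*(-7) + T) = 1/(-594*(-7) + 77) = 1/(4158 + 77) = 1/4235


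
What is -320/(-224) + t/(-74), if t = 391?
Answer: -1997/518 ≈ -3.8552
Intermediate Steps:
-320/(-224) + t/(-74) = -320/(-224) + 391/(-74) = -320*(-1/224) + 391*(-1/74) = 10/7 - 391/74 = -1997/518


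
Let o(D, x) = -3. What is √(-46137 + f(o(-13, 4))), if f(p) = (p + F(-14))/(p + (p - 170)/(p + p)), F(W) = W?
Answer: 3*I*√123161915/155 ≈ 214.8*I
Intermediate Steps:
f(p) = (-14 + p)/(p + (-170 + p)/(2*p)) (f(p) = (p - 14)/(p + (p - 170)/(p + p)) = (-14 + p)/(p + (-170 + p)/((2*p))) = (-14 + p)/(p + (-170 + p)*(1/(2*p))) = (-14 + p)/(p + (-170 + p)/(2*p)))
√(-46137 + f(o(-13, 4))) = √(-46137 + 2*(-3)*(-14 - 3)/(-170 - 3 + 2*(-3)²)) = √(-46137 + 2*(-3)*(-17)/(-170 - 3 + 2*9)) = √(-46137 + 2*(-3)*(-17)/(-170 - 3 + 18)) = √(-46137 + 2*(-3)*(-17)/(-155)) = √(-46137 + 2*(-3)*(-1/155)*(-17)) = √(-46137 - 102/155) = √(-7151337/155) = 3*I*√123161915/155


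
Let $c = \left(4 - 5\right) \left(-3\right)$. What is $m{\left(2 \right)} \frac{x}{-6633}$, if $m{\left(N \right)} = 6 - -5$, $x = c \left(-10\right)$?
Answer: $\frac{10}{201} \approx 0.049751$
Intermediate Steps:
$c = 3$ ($c = \left(-1\right) \left(-3\right) = 3$)
$x = -30$ ($x = 3 \left(-10\right) = -30$)
$m{\left(N \right)} = 11$ ($m{\left(N \right)} = 6 + 5 = 11$)
$m{\left(2 \right)} \frac{x}{-6633} = 11 \left(- \frac{30}{-6633}\right) = 11 \left(\left(-30\right) \left(- \frac{1}{6633}\right)\right) = 11 \cdot \frac{10}{2211} = \frac{10}{201}$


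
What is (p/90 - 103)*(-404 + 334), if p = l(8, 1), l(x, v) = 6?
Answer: 21616/3 ≈ 7205.3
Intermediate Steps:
p = 6
(p/90 - 103)*(-404 + 334) = (6/90 - 103)*(-404 + 334) = (6*(1/90) - 103)*(-70) = (1/15 - 103)*(-70) = -1544/15*(-70) = 21616/3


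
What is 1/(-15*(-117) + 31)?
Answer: 1/1786 ≈ 0.00055991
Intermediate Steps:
1/(-15*(-117) + 31) = 1/(1755 + 31) = 1/1786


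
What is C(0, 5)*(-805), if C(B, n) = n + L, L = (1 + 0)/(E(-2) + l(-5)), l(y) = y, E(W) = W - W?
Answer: -3864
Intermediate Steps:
E(W) = 0
L = -⅕ (L = (1 + 0)/(0 - 5) = 1/(-5) = 1*(-⅕) = -⅕ ≈ -0.20000)
C(B, n) = -⅕ + n (C(B, n) = n - ⅕ = -⅕ + n)
C(0, 5)*(-805) = (-⅕ + 5)*(-805) = (24/5)*(-805) = -3864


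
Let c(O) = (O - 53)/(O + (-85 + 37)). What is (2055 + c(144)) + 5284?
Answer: 704635/96 ≈ 7339.9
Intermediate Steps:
c(O) = (-53 + O)/(-48 + O) (c(O) = (-53 + O)/(O - 48) = (-53 + O)/(-48 + O))
(2055 + c(144)) + 5284 = (2055 + (-53 + 144)/(-48 + 144)) + 5284 = (2055 + 91/96) + 5284 = 197371/96 + 5284 = 704635/96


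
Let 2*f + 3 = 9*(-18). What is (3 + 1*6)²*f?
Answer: -13365/2 ≈ -6682.5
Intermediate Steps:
f = -165/2 (f = -3/2 + (9*(-18))/2 = -3/2 + (½)*(-162) = -3/2 - 81 = -165/2 ≈ -82.500)
(3 + 1*6)²*f = (3 + 1*6)²*(-165/2) = (3 + 6)²*(-165/2) = 9²*(-165/2) = 81*(-165/2) = -13365/2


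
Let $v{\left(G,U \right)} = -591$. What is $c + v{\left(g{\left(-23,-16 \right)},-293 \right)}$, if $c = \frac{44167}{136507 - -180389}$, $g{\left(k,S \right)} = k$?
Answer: $- \frac{187241369}{316896} \approx -590.86$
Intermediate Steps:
$c = \frac{44167}{316896}$ ($c = \frac{44167}{136507 + 180389} = \frac{44167}{316896} \approx 0.13937$)
$c + v{\left(g{\left(-23,-16 \right)},-293 \right)} = \frac{44167}{316896} - 591 = - \frac{187241369}{316896}$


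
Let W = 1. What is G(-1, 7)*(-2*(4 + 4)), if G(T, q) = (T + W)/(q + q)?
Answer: 0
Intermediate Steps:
G(T, q) = (1 + T)/(2*q) (G(T, q) = (T + 1)/(q + q) = (1 + T)/((2*q)) = (1 + T)*(1/(2*q)) = (1 + T)/(2*q))
G(-1, 7)*(-2*(4 + 4)) = ((½)*(1 - 1)/7)*(-2*(4 + 4)) = ((½)*(⅐)*0)*(-2*8) = 0*(-16) = 0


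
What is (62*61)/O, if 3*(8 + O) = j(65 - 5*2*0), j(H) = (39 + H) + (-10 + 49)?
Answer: 11346/119 ≈ 95.344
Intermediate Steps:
j(H) = 78 + H (j(H) = (39 + H) + 39 = 78 + H)
O = 119/3 (O = -8 + (78 + (65 - 5*2*0))/3 = -8 + (78 + (65 - 10*0))/3 = -8 + (78 + (65 + 0))/3 = -8 + (78 + 65)/3 = -8 + (1/3)*143 = -8 + 143/3 = 119/3 ≈ 39.667)
(62*61)/O = (62*61)/(119/3) = 3782*(3/119) = 11346/119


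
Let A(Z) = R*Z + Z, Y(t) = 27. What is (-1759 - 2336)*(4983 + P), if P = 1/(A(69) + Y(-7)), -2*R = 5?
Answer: -346890635/17 ≈ -2.0405e+7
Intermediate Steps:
R = -5/2 (R = -½*5 = -5/2 ≈ -2.5000)
A(Z) = -3*Z/2 (A(Z) = -5*Z/2 + Z = -3*Z/2)
P = -2/153 (P = 1/(-3/2*69 + 27) = 1/(-207/2 + 27) = 1/(-153/2) = -2/153 ≈ -0.013072)
(-1759 - 2336)*(4983 + P) = (-1759 - 2336)*(4983 - 2/153) = -4095*762397/153 = -346890635/17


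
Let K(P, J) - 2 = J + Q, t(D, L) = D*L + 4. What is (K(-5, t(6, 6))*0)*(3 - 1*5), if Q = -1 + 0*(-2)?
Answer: 0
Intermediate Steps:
t(D, L) = 4 + D*L
Q = -1 (Q = -1 + 0 = -1)
K(P, J) = 1 + J (K(P, J) = 2 + (J - 1) = 2 + (-1 + J) = 1 + J)
(K(-5, t(6, 6))*0)*(3 - 1*5) = ((1 + (4 + 6*6))*0)*(3 - 1*5) = ((1 + (4 + 36))*0)*(3 - 5) = ((1 + 40)*0)*(-2) = (41*0)*(-2) = 0*(-2) = 0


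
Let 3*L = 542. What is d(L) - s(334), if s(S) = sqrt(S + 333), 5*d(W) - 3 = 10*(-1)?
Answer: -7/5 - sqrt(667) ≈ -27.226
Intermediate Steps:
L = 542/3 (L = (1/3)*542 = 542/3 ≈ 180.67)
d(W) = -7/5 (d(W) = 3/5 + (10*(-1))/5 = 3/5 + (1/5)*(-10) = 3/5 - 2 = -7/5)
s(S) = sqrt(333 + S)
d(L) - s(334) = -7/5 - sqrt(333 + 334) = -7/5 - sqrt(667)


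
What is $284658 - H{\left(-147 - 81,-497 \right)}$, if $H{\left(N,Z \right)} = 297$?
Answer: $284361$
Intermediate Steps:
$284658 - H{\left(-147 - 81,-497 \right)} = 284658 - 297 = 284361$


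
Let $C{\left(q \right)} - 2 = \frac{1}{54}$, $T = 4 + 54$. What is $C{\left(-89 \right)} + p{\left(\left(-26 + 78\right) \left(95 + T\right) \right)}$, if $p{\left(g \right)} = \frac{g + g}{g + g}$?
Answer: $\frac{163}{54} \approx 3.0185$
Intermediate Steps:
$T = 58$
$C{\left(q \right)} = \frac{109}{54}$ ($C{\left(q \right)} = 2 + \frac{1}{54} = \frac{109}{54}$)
$p{\left(g \right)} = 1$ ($p{\left(g \right)} = \frac{2 g}{2 g} = 2 g \frac{1}{2 g} = 1$)
$C{\left(-89 \right)} + p{\left(\left(-26 + 78\right) \left(95 + T\right) \right)} = \frac{109}{54} + 1 = \frac{163}{54}$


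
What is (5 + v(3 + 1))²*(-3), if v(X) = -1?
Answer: -48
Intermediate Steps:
(5 + v(3 + 1))²*(-3) = (5 - 1)²*(-3) = 4²*(-3) = 16*(-3) = -48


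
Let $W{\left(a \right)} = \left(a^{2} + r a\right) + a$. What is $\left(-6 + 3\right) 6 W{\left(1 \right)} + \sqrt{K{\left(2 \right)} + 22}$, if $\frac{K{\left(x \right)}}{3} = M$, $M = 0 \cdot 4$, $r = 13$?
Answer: $-270 + \sqrt{22} \approx -265.31$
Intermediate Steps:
$M = 0$
$W{\left(a \right)} = a^{2} + 14 a$ ($W{\left(a \right)} = \left(a^{2} + 13 a\right) + a = a^{2} + 14 a$)
$K{\left(x \right)} = 0$ ($K{\left(x \right)} = 3 \cdot 0 = 0$)
$\left(-6 + 3\right) 6 W{\left(1 \right)} + \sqrt{K{\left(2 \right)} + 22} = \left(-6 + 3\right) 6 \cdot 1 \left(14 + 1\right) + \sqrt{0 + 22} = \left(-3\right) 6 \cdot 1 \cdot 15 + \sqrt{22} = \left(-18\right) 15 + \sqrt{22} = -270 + \sqrt{22}$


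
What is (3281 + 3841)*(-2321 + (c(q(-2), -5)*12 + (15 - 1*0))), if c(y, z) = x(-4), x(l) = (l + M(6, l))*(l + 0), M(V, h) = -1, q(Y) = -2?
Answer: -14714052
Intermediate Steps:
x(l) = l*(-1 + l) (x(l) = (l - 1)*(l + 0) = (-1 + l)*l = l*(-1 + l))
c(y, z) = 20 (c(y, z) = -4*(-1 - 4) = -4*(-5) = 20)
(3281 + 3841)*(-2321 + (c(q(-2), -5)*12 + (15 - 1*0))) = (3281 + 3841)*(-2321 + (20*12 + (15 - 1*0))) = 7122*(-2321 + (240 + (15 + 0))) = 7122*(-2321 + (240 + 15)) = 7122*(-2321 + 255) = 7122*(-2066) = -14714052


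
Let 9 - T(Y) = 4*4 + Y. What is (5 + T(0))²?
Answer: 4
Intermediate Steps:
T(Y) = -7 - Y (T(Y) = 9 - (4*4 + Y) = 9 - (16 + Y) = 9 + (-16 - Y) = -7 - Y)
(5 + T(0))² = (5 + (-7 - 1*0))² = (5 + (-7 + 0))² = (5 - 7)² = (-2)² = 4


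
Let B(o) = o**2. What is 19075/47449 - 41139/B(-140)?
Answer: -225447773/132857200 ≈ -1.6969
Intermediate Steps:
19075/47449 - 41139/B(-140) = 19075/47449 - 41139/((-140)**2) = 19075*(1/47449) - 41139/19600 = 19075/47449 - 41139*1/19600 = 19075/47449 - 5877/2800 = -225447773/132857200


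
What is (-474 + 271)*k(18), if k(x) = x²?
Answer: -65772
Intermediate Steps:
(-474 + 271)*k(18) = (-474 + 271)*18² = -203*324 = -65772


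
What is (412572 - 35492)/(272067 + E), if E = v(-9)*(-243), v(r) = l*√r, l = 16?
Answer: 6839401624/4943766759 + 97739136*I/1647922253 ≈ 1.3834 + 0.059311*I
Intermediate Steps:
v(r) = 16*√r
E = -11664*I (E = (16*√(-9))*(-243) = (16*(3*I))*(-243) = (48*I)*(-243) = -11664*I ≈ -11664.0*I)
(412572 - 35492)/(272067 + E) = (412572 - 35492)/(272067 - 11664*I) = 377080*((272067 + 11664*I)/74156501385) = 75416*(272067 + 11664*I)/14831300277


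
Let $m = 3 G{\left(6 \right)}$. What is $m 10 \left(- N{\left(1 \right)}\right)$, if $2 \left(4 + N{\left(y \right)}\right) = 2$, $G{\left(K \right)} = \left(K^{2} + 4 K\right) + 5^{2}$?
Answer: $7650$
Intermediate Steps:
$G{\left(K \right)} = 25 + K^{2} + 4 K$ ($G{\left(K \right)} = \left(K^{2} + 4 K\right) + 25 = 25 + K^{2} + 4 K$)
$N{\left(y \right)} = -3$ ($N{\left(y \right)} = -4 + \frac{1}{2} \cdot 2 = -4 + 1 = -3$)
$m = 255$ ($m = 3 \left(25 + 6^{2} + 4 \cdot 6\right) = 3 \left(25 + 36 + 24\right) = 3 \cdot 85 = 255$)
$m 10 \left(- N{\left(1 \right)}\right) = 255 \cdot 10 \left(\left(-1\right) \left(-3\right)\right) = 2550 \cdot 3 = 7650$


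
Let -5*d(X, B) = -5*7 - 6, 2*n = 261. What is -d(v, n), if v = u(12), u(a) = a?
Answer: -41/5 ≈ -8.2000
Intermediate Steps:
n = 261/2 (n = (1/2)*261 = 261/2 ≈ 130.50)
v = 12
d(X, B) = 41/5 (d(X, B) = -(-5*7 - 6)/5 = -(-35 - 6)/5 = -1/5*(-41) = 41/5)
-d(v, n) = -1*41/5 = -41/5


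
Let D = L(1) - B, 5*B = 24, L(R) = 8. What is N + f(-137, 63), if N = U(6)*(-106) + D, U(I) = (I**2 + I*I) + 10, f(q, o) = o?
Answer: -43129/5 ≈ -8625.8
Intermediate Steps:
B = 24/5 (B = (1/5)*24 = 24/5 ≈ 4.8000)
U(I) = 10 + 2*I**2 (U(I) = (I**2 + I**2) + 10 = 2*I**2 + 10 = 10 + 2*I**2)
D = 16/5 (D = 8 - 1*24/5 = 8 - 24/5 = 16/5 ≈ 3.2000)
N = -43444/5 (N = (10 + 2*6**2)*(-106) + 16/5 = (10 + 2*36)*(-106) + 16/5 = (10 + 72)*(-106) + 16/5 = 82*(-106) + 16/5 = -8692 + 16/5 = -43444/5 ≈ -8688.8)
N + f(-137, 63) = -43444/5 + 63 = -43129/5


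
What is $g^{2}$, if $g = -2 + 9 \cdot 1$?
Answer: $49$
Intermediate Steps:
$g = 7$ ($g = -2 + 9 = 7$)
$g^{2} = 7^{2} = 49$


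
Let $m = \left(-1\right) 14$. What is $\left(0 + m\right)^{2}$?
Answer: $196$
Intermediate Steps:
$m = -14$
$\left(0 + m\right)^{2} = \left(0 - 14\right)^{2} = \left(-14\right)^{2} = 196$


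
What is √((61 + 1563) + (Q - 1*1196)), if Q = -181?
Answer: √247 ≈ 15.716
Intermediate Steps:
√((61 + 1563) + (Q - 1*1196)) = √((61 + 1563) + (-181 - 1*1196)) = √(1624 + (-181 - 1196)) = √(1624 - 1377) = √247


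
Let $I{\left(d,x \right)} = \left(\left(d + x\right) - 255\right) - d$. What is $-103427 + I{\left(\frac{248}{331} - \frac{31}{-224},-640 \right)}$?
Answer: $-104322$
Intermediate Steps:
$I{\left(d,x \right)} = -255 + x$ ($I{\left(d,x \right)} = \left(-255 + d + x\right) - d = -255 + x$)
$-103427 + I{\left(\frac{248}{331} - \frac{31}{-224},-640 \right)} = -103427 - 895 = -104322$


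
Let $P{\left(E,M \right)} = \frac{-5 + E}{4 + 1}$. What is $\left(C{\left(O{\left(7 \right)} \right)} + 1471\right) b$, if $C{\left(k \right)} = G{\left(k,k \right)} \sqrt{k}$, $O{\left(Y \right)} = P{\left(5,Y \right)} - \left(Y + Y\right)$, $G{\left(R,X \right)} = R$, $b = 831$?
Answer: $1222401 - 11634 i \sqrt{14} \approx 1.2224 \cdot 10^{6} - 43530.0 i$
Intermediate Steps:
$P{\left(E,M \right)} = -1 + \frac{E}{5}$ ($P{\left(E,M \right)} = \frac{-5 + E}{5} = \left(-5 + E\right) \frac{1}{5} = -1 + \frac{E}{5}$)
$O{\left(Y \right)} = - 2 Y$ ($O{\left(Y \right)} = \left(-1 + \frac{1}{5} \cdot 5\right) - \left(Y + Y\right) = \left(-1 + 1\right) - 2 Y = 0 - 2 Y = - 2 Y$)
$C{\left(k \right)} = k^{\frac{3}{2}}$ ($C{\left(k \right)} = k \sqrt{k} = k^{\frac{3}{2}}$)
$\left(C{\left(O{\left(7 \right)} \right)} + 1471\right) b = \left(\left(\left(-2\right) 7\right)^{\frac{3}{2}} + 1471\right) 831 = \left(\left(-14\right)^{\frac{3}{2}} + 1471\right) 831 = \left(- 14 i \sqrt{14} + 1471\right) 831 = \left(1471 - 14 i \sqrt{14}\right) 831 = 1222401 - 11634 i \sqrt{14}$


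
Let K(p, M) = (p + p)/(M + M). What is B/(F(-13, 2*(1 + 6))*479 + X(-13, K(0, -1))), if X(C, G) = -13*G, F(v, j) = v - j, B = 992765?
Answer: -992765/12933 ≈ -76.762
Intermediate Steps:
K(p, M) = p/M (K(p, M) = (2*p)/((2*M)) = (2*p)*(1/(2*M)) = p/M)
B/(F(-13, 2*(1 + 6))*479 + X(-13, K(0, -1))) = 992765/((-13 - 2*(1 + 6))*479 - 0/(-1)) = 992765/((-13 - 2*7)*479 - 0*(-1)) = 992765/((-13 - 1*14)*479 - 13*0) = 992765/((-13 - 14)*479 + 0) = 992765/(-27*479 + 0) = 992765/(-12933 + 0) = 992765/(-12933) = 992765*(-1/12933) = -992765/12933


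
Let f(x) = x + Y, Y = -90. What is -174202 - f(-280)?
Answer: -173832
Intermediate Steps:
f(x) = -90 + x (f(x) = x - 90 = -90 + x)
-174202 - f(-280) = -174202 - (-90 - 280) = -174202 - 1*(-370) = -174202 + 370 = -173832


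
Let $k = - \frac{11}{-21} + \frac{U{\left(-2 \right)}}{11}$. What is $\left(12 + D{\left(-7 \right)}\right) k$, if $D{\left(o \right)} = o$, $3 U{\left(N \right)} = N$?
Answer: $\frac{535}{231} \approx 2.316$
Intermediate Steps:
$U{\left(N \right)} = \frac{N}{3}$
$k = \frac{107}{231}$ ($k = - \frac{11}{-21} + \frac{\frac{1}{3} \left(-2\right)}{11} = \left(-11\right) \left(- \frac{1}{21}\right) - \frac{2}{33} = \frac{11}{21} - \frac{2}{33} = \frac{107}{231} \approx 0.4632$)
$\left(12 + D{\left(-7 \right)}\right) k = \left(12 - 7\right) \frac{107}{231} = 5 \cdot \frac{107}{231} = \frac{535}{231}$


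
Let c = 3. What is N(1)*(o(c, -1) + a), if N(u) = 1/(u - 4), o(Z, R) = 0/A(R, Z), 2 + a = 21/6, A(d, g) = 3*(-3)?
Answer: -½ ≈ -0.50000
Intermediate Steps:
A(d, g) = -9
a = 3/2 (a = -2 + 21/6 = -2 + 21*(⅙) = -2 + 7/2 = 3/2 ≈ 1.5000)
o(Z, R) = 0 (o(Z, R) = 0/(-9) = 0*(-⅑) = 0)
N(u) = 1/(-4 + u)
N(1)*(o(c, -1) + a) = (0 + 3/2)/(-4 + 1) = (3/2)/(-3) = -⅓*3/2 = -½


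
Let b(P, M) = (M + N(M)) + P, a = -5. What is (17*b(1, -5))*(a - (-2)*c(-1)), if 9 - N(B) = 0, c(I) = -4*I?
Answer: 255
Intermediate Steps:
N(B) = 9 (N(B) = 9 - 1*0 = 9 + 0 = 9)
b(P, M) = 9 + M + P (b(P, M) = (M + 9) + P = (9 + M) + P = 9 + M + P)
(17*b(1, -5))*(a - (-2)*c(-1)) = (17*(9 - 5 + 1))*(-5 - (-2)*(-4*(-1))) = (17*5)*(-5 - (-2)*4) = 85*(-5 - 1*(-8)) = 85*(-5 + 8) = 85*3 = 255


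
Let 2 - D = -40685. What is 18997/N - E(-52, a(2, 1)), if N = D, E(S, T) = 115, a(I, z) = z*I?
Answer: -4660008/40687 ≈ -114.53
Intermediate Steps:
a(I, z) = I*z
D = 40687 (D = 2 - 1*(-40685) = 2 + 40685 = 40687)
N = 40687
18997/N - E(-52, a(2, 1)) = 18997/40687 - 1*115 = 18997*(1/40687) - 115 = 18997/40687 - 115 = -4660008/40687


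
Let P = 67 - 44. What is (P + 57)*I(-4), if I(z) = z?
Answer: -320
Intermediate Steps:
P = 23
(P + 57)*I(-4) = (23 + 57)*(-4) = 80*(-4) = -320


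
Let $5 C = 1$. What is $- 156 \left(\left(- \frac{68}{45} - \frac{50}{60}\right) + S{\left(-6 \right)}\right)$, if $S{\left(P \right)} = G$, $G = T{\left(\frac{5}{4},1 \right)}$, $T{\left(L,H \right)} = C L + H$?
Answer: $\frac{2561}{15} \approx 170.73$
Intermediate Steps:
$C = \frac{1}{5}$ ($C = \frac{1}{5} \cdot 1 = \frac{1}{5} \approx 0.2$)
$T{\left(L,H \right)} = H + \frac{L}{5}$ ($T{\left(L,H \right)} = \frac{L}{5} + H = H + \frac{L}{5}$)
$G = \frac{5}{4}$ ($G = 1 + \frac{5 \cdot \frac{1}{4}}{5} = 1 + \frac{1}{5} \cdot \frac{5}{4} = 1 + \frac{1}{4} = \frac{5}{4} \approx 1.25$)
$S{\left(P \right)} = \frac{5}{4}$
$- 156 \left(\left(- \frac{68}{45} - \frac{50}{60}\right) + S{\left(-6 \right)}\right) = - 156 \left(\left(- \frac{68}{45} - \frac{50}{60}\right) + \frac{5}{4}\right) = - 156 \left(\left(\left(-68\right) \frac{1}{45} - \frac{5}{6}\right) + \frac{5}{4}\right) = - 156 \left(\left(- \frac{68}{45} - \frac{5}{6}\right) + \frac{5}{4}\right) = - 156 \left(- \frac{211}{90} + \frac{5}{4}\right) = \left(-156\right) \left(- \frac{197}{180}\right) = \frac{2561}{15}$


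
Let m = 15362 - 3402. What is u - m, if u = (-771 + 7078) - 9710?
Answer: -15363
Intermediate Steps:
u = -3403 (u = 6307 - 9710 = -3403)
m = 11960
u - m = -3403 - 1*11960 = -3403 - 11960 = -15363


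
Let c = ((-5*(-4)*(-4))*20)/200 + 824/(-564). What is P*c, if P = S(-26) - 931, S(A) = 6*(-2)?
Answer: 1257962/141 ≈ 8921.7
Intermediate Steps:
S(A) = -12
c = -1334/141 (c = ((20*(-4))*20)*(1/200) + 824*(-1/564) = -80*20*(1/200) - 206/141 = -1600*1/200 - 206/141 = -8 - 206/141 = -1334/141 ≈ -9.4610)
P = -943 (P = -12 - 931 = -943)
P*c = -943*(-1334/141) = 1257962/141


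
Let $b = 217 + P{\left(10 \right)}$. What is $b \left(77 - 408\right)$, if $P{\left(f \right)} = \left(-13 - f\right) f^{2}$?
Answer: $689473$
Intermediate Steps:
$P{\left(f \right)} = f^{2} \left(-13 - f\right)$
$b = -2083$ ($b = 217 + 10^{2} \left(-13 - 10\right) = 217 + 100 \left(-13 - 10\right) = 217 + 100 \left(-23\right) = 217 - 2300 = -2083$)
$b \left(77 - 408\right) = - 2083 \left(77 - 408\right) = \left(-2083\right) \left(-331\right) = 689473$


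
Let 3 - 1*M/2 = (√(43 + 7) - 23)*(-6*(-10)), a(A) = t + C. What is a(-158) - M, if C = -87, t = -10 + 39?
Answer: -2824 + 600*√2 ≈ -1975.5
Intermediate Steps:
t = 29
a(A) = -58 (a(A) = 29 - 87 = -58)
M = 2766 - 600*√2 (M = 6 - 2*(√(43 + 7) - 23)*(-6*(-10)) = 6 - 2*(√50 - 23)*60 = 6 - 2*(5*√2 - 23)*60 = 6 - 2*(-23 + 5*√2)*60 = 6 - 2*(-1380 + 300*√2) = 6 + (2760 - 600*√2) = 2766 - 600*√2 ≈ 1917.5)
a(-158) - M = -58 - (2766 - 600*√2) = -58 + (-2766 + 600*√2) = -2824 + 600*√2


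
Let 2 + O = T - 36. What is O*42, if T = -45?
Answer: -3486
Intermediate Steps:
O = -83 (O = -2 + (-45 - 36) = -2 - 81 = -83)
O*42 = -83*42 = -3486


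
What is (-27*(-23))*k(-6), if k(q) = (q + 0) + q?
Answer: -7452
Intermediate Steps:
k(q) = 2*q (k(q) = q + q = 2*q)
(-27*(-23))*k(-6) = (-27*(-23))*(2*(-6)) = 621*(-12) = -7452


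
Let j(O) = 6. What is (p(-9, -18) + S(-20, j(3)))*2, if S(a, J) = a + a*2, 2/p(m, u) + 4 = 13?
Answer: -1076/9 ≈ -119.56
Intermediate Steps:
p(m, u) = 2/9 (p(m, u) = 2/(-4 + 13) = 2/9)
S(a, J) = 3*a (S(a, J) = a + 2*a = 3*a)
(p(-9, -18) + S(-20, j(3)))*2 = (2/9 + 3*(-20))*2 = (2/9 - 60)*2 = -538/9*2 = -1076/9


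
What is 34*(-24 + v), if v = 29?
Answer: 170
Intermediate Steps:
34*(-24 + v) = 34*(-24 + 29) = 34*5 = 170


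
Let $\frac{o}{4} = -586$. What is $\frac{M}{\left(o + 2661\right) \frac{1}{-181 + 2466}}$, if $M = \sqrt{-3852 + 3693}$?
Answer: $\frac{2285 i \sqrt{159}}{317} \approx 90.892 i$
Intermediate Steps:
$o = -2344$ ($o = 4 \left(-586\right) = -2344$)
$M = i \sqrt{159}$ ($M = \sqrt{-159} = i \sqrt{159} \approx 12.61 i$)
$\frac{M}{\left(o + 2661\right) \frac{1}{-181 + 2466}} = \frac{i \sqrt{159}}{\left(-2344 + 2661\right) \frac{1}{-181 + 2466}} = \frac{i \sqrt{159}}{317 \cdot \frac{1}{2285}} = \frac{i \sqrt{159}}{\frac{317}{2285}} = i \sqrt{159} \cdot \frac{2285}{317} = \frac{2285 i \sqrt{159}}{317}$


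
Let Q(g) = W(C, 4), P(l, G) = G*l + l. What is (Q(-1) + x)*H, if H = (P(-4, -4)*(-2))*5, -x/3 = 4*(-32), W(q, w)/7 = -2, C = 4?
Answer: -44400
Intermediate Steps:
W(q, w) = -14 (W(q, w) = 7*(-2) = -14)
x = 384 (x = -12*(-32) = -3*(-128) = 384)
P(l, G) = l + G*l
Q(g) = -14
H = -120 (H = (-4*(1 - 4)*(-2))*5 = (-4*(-3)*(-2))*5 = (12*(-2))*5 = -24*5 = -120)
(Q(-1) + x)*H = (-14 + 384)*(-120) = 370*(-120) = -44400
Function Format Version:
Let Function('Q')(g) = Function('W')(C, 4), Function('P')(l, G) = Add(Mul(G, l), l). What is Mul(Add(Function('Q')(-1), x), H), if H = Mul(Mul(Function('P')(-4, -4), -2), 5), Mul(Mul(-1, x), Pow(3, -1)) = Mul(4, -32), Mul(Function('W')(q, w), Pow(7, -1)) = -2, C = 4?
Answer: -44400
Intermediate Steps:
Function('W')(q, w) = -14 (Function('W')(q, w) = Mul(7, -2) = -14)
x = 384 (x = Mul(-3, Mul(4, -32)) = Mul(-3, -128) = 384)
Function('P')(l, G) = Add(l, Mul(G, l))
Function('Q')(g) = -14
H = -120 (H = Mul(Mul(Mul(-4, Add(1, -4)), -2), 5) = Mul(Mul(Mul(-4, -3), -2), 5) = Mul(Mul(12, -2), 5) = Mul(-24, 5) = -120)
Mul(Add(Function('Q')(-1), x), H) = Mul(Add(-14, 384), -120) = Mul(370, -120) = -44400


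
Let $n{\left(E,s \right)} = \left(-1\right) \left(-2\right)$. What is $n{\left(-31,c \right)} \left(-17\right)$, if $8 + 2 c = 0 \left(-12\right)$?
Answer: $-34$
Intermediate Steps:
$c = -4$ ($c = -4 + \frac{0 \left(-12\right)}{2} = -4 + \frac{1}{2} \cdot 0 = -4 + 0 = -4$)
$n{\left(E,s \right)} = 2$
$n{\left(-31,c \right)} \left(-17\right) = 2 \left(-17\right) = -34$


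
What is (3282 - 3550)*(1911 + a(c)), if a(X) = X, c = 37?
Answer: -522064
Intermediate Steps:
(3282 - 3550)*(1911 + a(c)) = (3282 - 3550)*(1911 + 37) = -268*1948 = -522064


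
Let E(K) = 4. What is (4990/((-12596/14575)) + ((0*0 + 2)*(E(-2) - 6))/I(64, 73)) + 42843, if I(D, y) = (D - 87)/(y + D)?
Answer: 5373044851/144854 ≈ 37093.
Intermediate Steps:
I(D, y) = (-87 + D)/(D + y)
(4990/((-12596/14575)) + ((0*0 + 2)*(E(-2) - 6))/I(64, 73)) + 42843 = (4990/((-12596/14575)) + ((0*0 + 2)*(4 - 6))/(((-87 + 64)/(64 + 73)))) + 42843 = (4990/((-12596*1/14575)) + ((0 + 2)*(-2))/((-23/137))) + 42843 = (4990/(-12596/14575) + (2*(-2))/(((1/137)*(-23)))) + 42843 = (4990*(-14575/12596) - 4/(-23/137)) + 42843 = (-36364625/6298 - 4*(-137/23)) + 42843 = (-36364625/6298 + 548/23) + 42843 = -832935071/144854 + 42843 = 5373044851/144854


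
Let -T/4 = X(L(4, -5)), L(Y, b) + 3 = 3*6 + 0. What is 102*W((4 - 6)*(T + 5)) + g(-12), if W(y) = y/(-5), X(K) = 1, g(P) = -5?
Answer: 179/5 ≈ 35.800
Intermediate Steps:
L(Y, b) = 15 (L(Y, b) = -3 + (3*6 + 0) = -3 + (18 + 0) = -3 + 18 = 15)
T = -4 (T = -4*1 = -4)
W(y) = -y/5 (W(y) = y*(-⅕) = -y/5)
102*W((4 - 6)*(T + 5)) + g(-12) = 102*(-(4 - 6)*(-4 + 5)/5) - 5 = 102*(-(-2)/5) - 5 = 102*(-⅕*(-2)) - 5 = 102*(⅖) - 5 = 204/5 - 5 = 179/5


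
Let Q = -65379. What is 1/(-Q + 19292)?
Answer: 1/84671 ≈ 1.1810e-5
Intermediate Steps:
1/(-Q + 19292) = 1/(-1*(-65379) + 19292) = 1/(65379 + 19292) = 1/84671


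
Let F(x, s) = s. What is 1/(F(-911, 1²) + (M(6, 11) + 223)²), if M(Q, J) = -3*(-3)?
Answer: 1/53825 ≈ 1.8579e-5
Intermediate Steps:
M(Q, J) = 9
1/(F(-911, 1²) + (M(6, 11) + 223)²) = 1/(1² + (9 + 223)²) = 1/(1 + 232²) = 1/(1 + 53824) = 1/53825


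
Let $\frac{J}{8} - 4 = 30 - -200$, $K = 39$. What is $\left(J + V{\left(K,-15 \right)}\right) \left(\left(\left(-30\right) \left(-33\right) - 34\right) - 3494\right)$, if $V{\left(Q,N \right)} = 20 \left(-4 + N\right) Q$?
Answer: $32862024$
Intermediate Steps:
$V{\left(Q,N \right)} = Q \left(-80 + 20 N\right)$ ($V{\left(Q,N \right)} = \left(-80 + 20 N\right) Q = Q \left(-80 + 20 N\right)$)
$J = 1872$ ($J = 32 + 8 \left(30 - -200\right) = 32 + 8 \left(30 + 200\right) = 32 + 8 \cdot 230 = 32 + 1840 = 1872$)
$\left(J + V{\left(K,-15 \right)}\right) \left(\left(\left(-30\right) \left(-33\right) - 34\right) - 3494\right) = \left(1872 + 20 \cdot 39 \left(-4 - 15\right)\right) \left(\left(\left(-30\right) \left(-33\right) - 34\right) - 3494\right) = \left(1872 + 20 \cdot 39 \left(-19\right)\right) \left(\left(990 - 34\right) - 3494\right) = \left(1872 - 14820\right) \left(956 - 3494\right) = \left(-12948\right) \left(-2538\right) = 32862024$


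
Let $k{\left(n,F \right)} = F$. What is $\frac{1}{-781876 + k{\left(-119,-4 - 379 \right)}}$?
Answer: $- \frac{1}{782259} \approx -1.2783 \cdot 10^{-6}$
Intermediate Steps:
$\frac{1}{-781876 + k{\left(-119,-4 - 379 \right)}} = \frac{1}{-781876 - 383} = \frac{1}{-782259} = - \frac{1}{782259}$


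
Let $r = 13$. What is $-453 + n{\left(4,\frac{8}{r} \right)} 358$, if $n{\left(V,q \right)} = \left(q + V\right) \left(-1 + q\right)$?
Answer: $- \frac{183957}{169} \approx -1088.5$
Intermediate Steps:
$n{\left(V,q \right)} = \left(-1 + q\right) \left(V + q\right)$ ($n{\left(V,q \right)} = \left(V + q\right) \left(-1 + q\right) = \left(-1 + q\right) \left(V + q\right)$)
$-453 + n{\left(4,\frac{8}{r} \right)} 358 = -453 + \left(\left(\frac{8}{13}\right)^{2} - 4 - \frac{8}{13} + 4 \cdot \frac{8}{13}\right) 358 = -453 + \left(\frac{64}{169} - 4 - \frac{8}{13} + \frac{32}{13}\right) 358 = -453 - \frac{107400}{169} = - \frac{183957}{169}$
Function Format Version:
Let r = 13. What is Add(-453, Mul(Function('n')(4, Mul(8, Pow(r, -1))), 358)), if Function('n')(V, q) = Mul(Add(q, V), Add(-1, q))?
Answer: Rational(-183957, 169) ≈ -1088.5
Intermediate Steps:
Function('n')(V, q) = Mul(Add(-1, q), Add(V, q)) (Function('n')(V, q) = Mul(Add(V, q), Add(-1, q)) = Mul(Add(-1, q), Add(V, q)))
Add(-453, Mul(Function('n')(4, Mul(8, Pow(r, -1))), 358)) = Add(-453, Mul(Add(Pow(Mul(8, Pow(13, -1)), 2), Mul(-1, 4), Mul(-1, Mul(8, Pow(13, -1))), Mul(4, Mul(8, Pow(13, -1)))), 358)) = Add(-453, Mul(Add(Pow(Mul(8, Rational(1, 13)), 2), -4, Mul(-1, Mul(8, Rational(1, 13))), Mul(4, Mul(8, Rational(1, 13)))), 358)) = Add(-453, Mul(Add(Pow(Rational(8, 13), 2), -4, Mul(-1, Rational(8, 13)), Mul(4, Rational(8, 13))), 358)) = Add(-453, Mul(Add(Rational(64, 169), -4, Rational(-8, 13), Rational(32, 13)), 358)) = Add(-453, Mul(Rational(-300, 169), 358)) = Add(-453, Rational(-107400, 169)) = Rational(-183957, 169)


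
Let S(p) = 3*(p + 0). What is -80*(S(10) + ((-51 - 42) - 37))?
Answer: 8000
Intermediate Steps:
S(p) = 3*p
-80*(S(10) + ((-51 - 42) - 37)) = -80*(3*10 + ((-51 - 42) - 37)) = -80*(30 + (-93 - 37)) = -80*(30 - 130) = -80*(-100) = 8000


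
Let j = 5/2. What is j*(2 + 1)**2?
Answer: 45/2 ≈ 22.500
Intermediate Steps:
j = 5/2 (j = 5*(1/2) = 5/2 ≈ 2.5000)
j*(2 + 1)**2 = 5*(2 + 1)**2/2 = (5/2)*3**2 = (5/2)*9 = 45/2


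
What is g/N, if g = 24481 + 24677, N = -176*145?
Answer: -24579/12760 ≈ -1.9263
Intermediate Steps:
N = -25520
g = 49158
g/N = 49158/(-25520) = 49158*(-1/25520) = -24579/12760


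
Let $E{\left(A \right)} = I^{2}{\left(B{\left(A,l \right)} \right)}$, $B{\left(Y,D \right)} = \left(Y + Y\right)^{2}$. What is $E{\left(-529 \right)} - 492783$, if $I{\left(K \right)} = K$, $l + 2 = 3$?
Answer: $1252975271713$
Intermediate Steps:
$l = 1$ ($l = -2 + 3 = 1$)
$B{\left(Y,D \right)} = 4 Y^{2}$ ($B{\left(Y,D \right)} = \left(2 Y\right)^{2} = 4 Y^{2}$)
$E{\left(A \right)} = 16 A^{4}$ ($E{\left(A \right)} = \left(4 A^{2}\right)^{2} = 16 A^{4}$)
$E{\left(-529 \right)} - 492783 = 16 \left(-529\right)^{4} - 492783 = 16 \cdot 78310985281 - 492783 = 1252975764496 - 492783 = 1252975271713$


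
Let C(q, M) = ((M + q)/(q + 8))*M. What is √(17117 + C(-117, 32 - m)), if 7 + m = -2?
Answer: √203706721/109 ≈ 130.94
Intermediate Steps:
m = -9 (m = -7 - 2 = -9)
C(q, M) = M*(M + q)/(8 + q) (C(q, M) = ((M + q)/(8 + q))*M = M*(M + q)/(8 + q))
√(17117 + C(-117, 32 - m)) = √(17117 + (32 - 1*(-9))*((32 - 1*(-9)) - 117)/(8 - 117)) = √(17117 + (32 + 9)*((32 + 9) - 117)/(-109)) = √(17117 + 41*(-1/109)*(41 - 117)) = √(17117 + 41*(-1/109)*(-76)) = √(17117 + 3116/109) = √(1868869/109) = √203706721/109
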